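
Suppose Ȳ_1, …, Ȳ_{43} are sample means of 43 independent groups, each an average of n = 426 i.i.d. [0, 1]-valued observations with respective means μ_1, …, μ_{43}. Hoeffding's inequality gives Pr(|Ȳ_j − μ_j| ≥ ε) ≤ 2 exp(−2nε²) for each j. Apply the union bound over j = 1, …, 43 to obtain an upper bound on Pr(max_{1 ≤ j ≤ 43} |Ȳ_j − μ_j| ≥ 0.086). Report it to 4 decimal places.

Per-experiment Hoeffding bound: 2·exp(−2·426·0.086²) = 2·exp(−6.30139) = 0.0036675.
Union bound over 43 events: 43·0.0036675 = 0.15770.

0.1577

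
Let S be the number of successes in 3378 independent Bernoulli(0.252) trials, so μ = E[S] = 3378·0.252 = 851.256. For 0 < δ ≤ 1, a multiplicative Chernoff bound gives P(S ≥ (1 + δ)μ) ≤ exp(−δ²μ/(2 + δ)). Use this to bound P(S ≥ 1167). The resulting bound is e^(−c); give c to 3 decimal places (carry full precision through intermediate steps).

49.396

Write 1167 = (1 + δ)μ, so δ = 1167/851.256 − 1 = 0.3709154…
Then the exponent is δ²μ/(2 + δ) = (1167 − μ)² / (μ·(2 + δ)) = 49.396248.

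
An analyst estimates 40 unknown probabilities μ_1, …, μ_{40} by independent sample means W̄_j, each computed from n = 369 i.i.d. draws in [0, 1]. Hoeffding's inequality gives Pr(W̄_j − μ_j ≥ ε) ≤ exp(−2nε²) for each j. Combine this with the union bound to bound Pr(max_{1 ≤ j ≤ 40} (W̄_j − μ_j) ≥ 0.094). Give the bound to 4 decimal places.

0.0589

Per-experiment Hoeffding bound: exp(−2·369·0.094²) = exp(−6.52097) = 0.0014722.
Union bound over 40 events: 40·0.0014722 = 0.05889.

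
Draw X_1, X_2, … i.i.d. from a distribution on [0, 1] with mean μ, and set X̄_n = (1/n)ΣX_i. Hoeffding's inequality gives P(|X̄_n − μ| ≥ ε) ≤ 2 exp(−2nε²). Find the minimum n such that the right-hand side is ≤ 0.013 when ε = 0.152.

Require 2·exp(−2nε²) ≤ 0.013, i.e. 2nε² ≥ ln(2/0.013) = 5.035953.
So n ≥ 5.035953 / (2·0.152²) = 108.984.
The smallest integer n is 109.

109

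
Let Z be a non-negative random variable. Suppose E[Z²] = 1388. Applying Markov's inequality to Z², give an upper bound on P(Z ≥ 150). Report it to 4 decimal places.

0.0617

Since Z ≥ 0, the event {Z ≥ 150} is the same as {Z² ≥ 22500}.
Markov's inequality applied to Z² gives P(Z² ≥ 22500) ≤ E[Z²]/22500 = 1388/22500 = 0.0617.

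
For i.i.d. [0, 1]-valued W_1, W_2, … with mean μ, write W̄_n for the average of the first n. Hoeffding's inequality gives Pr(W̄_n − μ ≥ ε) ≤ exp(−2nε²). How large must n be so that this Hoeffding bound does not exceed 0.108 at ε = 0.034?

963

Require exp(−2nε²) ≤ 0.108, i.e. 2nε² ≥ ln(1/0.108) = 2.225624.
So n ≥ 2.225624 / (2·0.034²) = 962.640.
The smallest integer n is 963.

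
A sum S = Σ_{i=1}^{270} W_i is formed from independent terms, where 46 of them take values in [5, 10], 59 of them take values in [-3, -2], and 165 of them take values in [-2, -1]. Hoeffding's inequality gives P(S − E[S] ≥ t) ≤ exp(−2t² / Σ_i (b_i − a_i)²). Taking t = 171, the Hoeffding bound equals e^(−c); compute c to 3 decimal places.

42.563

Σ(b_i − a_i)² = 46·5² + 59·1² + 165·1² = 1374.
c = 2t² / 1374 = 2·171² / 1374 = 42.5633.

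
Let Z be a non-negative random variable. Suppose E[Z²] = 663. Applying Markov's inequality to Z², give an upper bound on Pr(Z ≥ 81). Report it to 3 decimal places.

Since Z ≥ 0, the event {Z ≥ 81} is the same as {Z² ≥ 6561}.
Markov's inequality applied to Z² gives Pr(Z² ≥ 6561) ≤ E[Z²]/6561 = 663/6561 = 0.1011.

0.101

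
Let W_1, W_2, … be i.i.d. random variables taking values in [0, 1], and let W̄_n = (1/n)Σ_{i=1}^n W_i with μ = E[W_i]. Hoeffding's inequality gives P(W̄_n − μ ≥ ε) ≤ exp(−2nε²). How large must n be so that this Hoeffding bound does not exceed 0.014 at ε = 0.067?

476

Require exp(−2nε²) ≤ 0.014, i.e. 2nε² ≥ ln(1/0.014) = 4.268698.
So n ≥ 4.268698 / (2·0.067²) = 475.462.
The smallest integer n is 476.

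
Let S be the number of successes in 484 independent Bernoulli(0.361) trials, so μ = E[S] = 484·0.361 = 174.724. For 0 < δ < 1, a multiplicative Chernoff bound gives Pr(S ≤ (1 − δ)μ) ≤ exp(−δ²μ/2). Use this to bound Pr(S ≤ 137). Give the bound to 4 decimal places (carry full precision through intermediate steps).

Write 137 = (1 − δ)μ, so δ = 1 − 137/174.724 = 0.2159062…
Then the exponent is δ²μ/2 = (μ − 137)²/(2μ) = 4.072423.
Bound = exp(−4.072423) = 0.01704.

0.0170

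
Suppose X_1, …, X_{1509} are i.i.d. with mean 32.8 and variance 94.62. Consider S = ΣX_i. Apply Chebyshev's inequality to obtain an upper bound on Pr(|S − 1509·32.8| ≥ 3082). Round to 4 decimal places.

0.0150

Var(S) = n·Var(X_i) = 1509·94.62 = 142781.58.
Chebyshev: Pr(|S − 1509·32.8| ≥ 3082) ≤ Var(S)/3082² = 142781.58/9498724 = 0.0150.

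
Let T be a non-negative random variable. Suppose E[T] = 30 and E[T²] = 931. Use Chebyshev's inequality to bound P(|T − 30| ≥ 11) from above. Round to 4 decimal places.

0.2562

Var(T) = E[T²] − (E[T])² = 931 − 900 = 31.
Chebyshev's inequality: P(|T − μ| ≥ t) ≤ Var(T)/t² = 31/121 = 0.2562.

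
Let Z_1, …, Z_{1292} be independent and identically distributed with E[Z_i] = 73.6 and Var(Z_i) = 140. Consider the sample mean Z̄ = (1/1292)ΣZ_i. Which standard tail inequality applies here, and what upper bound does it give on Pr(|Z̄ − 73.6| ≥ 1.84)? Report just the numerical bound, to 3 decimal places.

With mean and variance of each term known, Chebyshev's inequality bounds the deviation of the sum (or sample mean).
Var(Z̄) = Var(Z_i)/n = 140/1292 = 0.10836.
Chebyshev: Pr(|Z̄ − 73.6| ≥ 1.84) ≤ Var(Z̄)/(1.84)² = 140/(1292·1.84²) = 0.0320.

0.032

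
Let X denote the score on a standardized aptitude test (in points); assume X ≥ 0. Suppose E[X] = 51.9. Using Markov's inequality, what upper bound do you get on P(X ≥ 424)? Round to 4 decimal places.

0.1224

Markov's inequality: for a non-negative random variable, P(X ≥ a) ≤ E[X]/a.
Here E[X] = 51.9 and a = 424, so the bound is 51.9/424 = 0.1224.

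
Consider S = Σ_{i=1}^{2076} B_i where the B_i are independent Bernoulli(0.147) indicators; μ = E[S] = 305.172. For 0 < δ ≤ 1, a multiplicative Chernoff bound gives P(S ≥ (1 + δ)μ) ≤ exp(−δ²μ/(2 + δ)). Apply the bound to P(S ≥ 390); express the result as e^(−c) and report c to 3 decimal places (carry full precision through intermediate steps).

Write 390 = (1 + δ)μ, so δ = 390/305.172 − 1 = 0.2779678…
Then the exponent is δ²μ/(2 + δ) = (390 − μ)² / (μ·(2 + δ)) = 10.351092.

10.351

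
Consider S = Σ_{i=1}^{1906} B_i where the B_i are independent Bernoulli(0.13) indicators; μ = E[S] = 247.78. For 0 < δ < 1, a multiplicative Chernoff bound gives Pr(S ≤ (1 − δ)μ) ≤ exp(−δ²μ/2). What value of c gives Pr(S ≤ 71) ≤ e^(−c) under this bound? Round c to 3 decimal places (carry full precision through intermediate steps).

Write 71 = (1 − δ)μ, so δ = 1 − 71/247.78 = 0.7134555…
Then the exponent is δ²μ/2 = (μ − 71)²/(2μ) = 63.062330.

63.062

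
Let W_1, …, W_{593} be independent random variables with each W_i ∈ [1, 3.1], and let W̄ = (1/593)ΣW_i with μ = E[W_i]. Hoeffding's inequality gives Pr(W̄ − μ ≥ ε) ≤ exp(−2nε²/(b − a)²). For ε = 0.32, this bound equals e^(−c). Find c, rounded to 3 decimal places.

27.539

c = 2nε²/(b − a)² = 2·593·0.32² / 2.1² = 27.5389.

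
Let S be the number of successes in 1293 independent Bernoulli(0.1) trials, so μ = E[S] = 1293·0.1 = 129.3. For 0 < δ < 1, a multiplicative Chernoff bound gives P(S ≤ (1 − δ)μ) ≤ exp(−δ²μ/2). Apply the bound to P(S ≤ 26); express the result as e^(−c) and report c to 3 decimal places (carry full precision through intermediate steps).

Write 26 = (1 − δ)μ, so δ = 1 − 26/129.3 = 0.7989172…
Then the exponent is δ²μ/2 = (μ − 26)²/(2μ) = 41.264076.

41.264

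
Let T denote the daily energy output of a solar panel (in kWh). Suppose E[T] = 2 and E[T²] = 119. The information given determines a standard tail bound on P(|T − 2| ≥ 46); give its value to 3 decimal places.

0.054

The first two moments determine the variance, so Chebyshev's inequality is the sharpest standard bound available.
Var(T) = E[T²] − (E[T])² = 119 − 4 = 115.
Chebyshev's inequality: P(|T − μ| ≥ t) ≤ Var(T)/t² = 115/2116 = 0.0543.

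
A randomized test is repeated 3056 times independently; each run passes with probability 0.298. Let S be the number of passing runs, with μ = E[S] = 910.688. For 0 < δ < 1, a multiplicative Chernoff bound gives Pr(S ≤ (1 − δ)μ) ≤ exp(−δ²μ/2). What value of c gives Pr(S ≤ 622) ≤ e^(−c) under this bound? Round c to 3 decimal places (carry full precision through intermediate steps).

45.757

Write 622 = (1 − δ)μ, so δ = 1 − 622/910.688 = 0.3169999…
Then the exponent is δ²μ/2 = (μ − 622)²/(2μ) = 45.757033.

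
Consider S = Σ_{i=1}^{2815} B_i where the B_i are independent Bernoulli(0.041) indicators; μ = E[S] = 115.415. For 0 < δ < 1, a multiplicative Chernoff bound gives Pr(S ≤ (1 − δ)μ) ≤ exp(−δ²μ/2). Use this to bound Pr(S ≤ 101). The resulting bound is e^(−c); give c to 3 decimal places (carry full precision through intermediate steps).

0.900

Write 101 = (1 − δ)μ, so δ = 1 − 101/115.415 = 0.1248971…
Then the exponent is δ²μ/2 = (μ − 101)²/(2μ) = 0.900196.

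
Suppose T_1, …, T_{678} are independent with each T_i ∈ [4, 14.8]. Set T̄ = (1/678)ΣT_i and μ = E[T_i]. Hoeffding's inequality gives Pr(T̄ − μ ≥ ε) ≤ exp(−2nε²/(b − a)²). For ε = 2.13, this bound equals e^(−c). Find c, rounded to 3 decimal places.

52.744

c = 2nε²/(b − a)² = 2·678·2.13² / 10.8² = 52.7438.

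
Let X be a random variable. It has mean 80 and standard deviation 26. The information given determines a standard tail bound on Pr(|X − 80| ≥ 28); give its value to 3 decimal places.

Mean and variance are known, so Chebyshev's inequality applies.
Chebyshev: Pr(|X − μ| ≥ t) ≤ Var(X)/t².
Var(X) = σ² = 26² = 676.
Bound = 676 / 784 = 0.8622.

0.862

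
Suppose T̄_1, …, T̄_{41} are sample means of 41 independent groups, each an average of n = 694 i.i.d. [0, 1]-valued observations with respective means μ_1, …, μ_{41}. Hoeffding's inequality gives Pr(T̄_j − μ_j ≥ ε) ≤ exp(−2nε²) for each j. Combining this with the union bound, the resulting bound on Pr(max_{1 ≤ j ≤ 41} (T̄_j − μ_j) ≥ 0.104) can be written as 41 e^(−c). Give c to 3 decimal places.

15.013

Union bound over the 41 events: Pr(max_{1 ≤ j ≤ 41} (T̄_j − μ_j) ≥ 0.104) ≤ 41·exp(−2nε²) = 41 exp(−2·694·0.104²).
So c = 2·694·0.104² = 15.0126.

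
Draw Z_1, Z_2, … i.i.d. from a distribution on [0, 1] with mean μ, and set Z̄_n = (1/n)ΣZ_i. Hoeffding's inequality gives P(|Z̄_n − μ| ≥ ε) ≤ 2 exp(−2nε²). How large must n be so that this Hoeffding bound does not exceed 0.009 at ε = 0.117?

Require 2·exp(−2nε²) ≤ 0.009, i.e. 2nε² ≥ ln(2/0.009) = 5.403678.
So n ≥ 5.403678 / (2·0.117²) = 197.373.
The smallest integer n is 198.

198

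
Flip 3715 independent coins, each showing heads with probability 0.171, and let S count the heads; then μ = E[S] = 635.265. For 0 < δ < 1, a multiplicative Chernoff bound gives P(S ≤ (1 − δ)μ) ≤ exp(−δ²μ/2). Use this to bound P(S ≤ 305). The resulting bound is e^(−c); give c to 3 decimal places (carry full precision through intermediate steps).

85.850

Write 305 = (1 − δ)μ, so δ = 1 − 305/635.265 = 0.5198854…
Then the exponent is δ²μ/2 = (μ − 305)²/(2μ) = 85.849976.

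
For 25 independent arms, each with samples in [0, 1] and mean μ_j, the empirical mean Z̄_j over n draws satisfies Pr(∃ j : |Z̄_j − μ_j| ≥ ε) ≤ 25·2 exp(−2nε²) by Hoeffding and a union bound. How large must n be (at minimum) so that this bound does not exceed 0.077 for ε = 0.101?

318

Need 2·25·exp(−2nε²) ≤ 0.077, i.e. exp(−2nε²) ≤ 0.077/50.
So 2nε² ≥ ln(50/0.077) = 6.475973.
Hence n ≥ 6.475973/(2·0.101²) = 317.419.
The smallest integer n is 318.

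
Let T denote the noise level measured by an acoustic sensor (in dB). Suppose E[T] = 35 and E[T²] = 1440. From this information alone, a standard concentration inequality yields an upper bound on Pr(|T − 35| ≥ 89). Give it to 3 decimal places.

0.027

The first two moments determine the variance, so Chebyshev's inequality is the sharpest standard bound available.
Var(T) = E[T²] − (E[T])² = 1440 − 1225 = 215.
Chebyshev's inequality: Pr(|T − μ| ≥ t) ≤ Var(T)/t² = 215/7921 = 0.0271.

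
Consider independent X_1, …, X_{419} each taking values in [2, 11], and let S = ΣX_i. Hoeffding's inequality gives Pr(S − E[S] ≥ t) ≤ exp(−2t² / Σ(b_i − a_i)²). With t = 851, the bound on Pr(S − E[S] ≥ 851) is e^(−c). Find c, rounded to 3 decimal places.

42.677

Σ(b_i − a_i)² = 419·(9)² = 33939.
c = 2t²/33939 = 2·851²/33939 = 42.6766.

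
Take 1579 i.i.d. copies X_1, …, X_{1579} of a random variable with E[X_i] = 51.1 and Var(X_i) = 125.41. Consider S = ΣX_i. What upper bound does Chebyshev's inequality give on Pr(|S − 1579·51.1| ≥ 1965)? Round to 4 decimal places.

0.0513

Var(S) = n·Var(X_i) = 1579·125.41 = 198022.39.
Chebyshev: Pr(|S − 1579·51.1| ≥ 1965) ≤ Var(S)/1965² = 198022.39/3861225 = 0.0513.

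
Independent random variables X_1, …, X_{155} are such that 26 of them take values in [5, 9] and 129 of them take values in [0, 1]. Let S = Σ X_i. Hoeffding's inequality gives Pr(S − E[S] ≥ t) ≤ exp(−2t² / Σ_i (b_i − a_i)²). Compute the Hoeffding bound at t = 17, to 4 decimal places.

0.3463

Σ(b_i − a_i)² = 26·4² + 129·1² = 545.
Exponent = 2·17² / 545 = 1.06055.
Bound = exp(−1.06055) = 0.34627.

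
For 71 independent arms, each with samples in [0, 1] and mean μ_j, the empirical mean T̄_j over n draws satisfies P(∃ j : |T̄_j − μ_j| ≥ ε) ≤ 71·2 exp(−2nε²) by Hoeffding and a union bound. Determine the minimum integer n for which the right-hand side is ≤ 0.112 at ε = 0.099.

365

Need 2·71·exp(−2nε²) ≤ 0.112, i.e. exp(−2nε²) ≤ 0.112/142.
So 2nε² ≥ ln(142/0.112) = 7.145083.
Hence n ≥ 7.145083/(2·0.099²) = 364.508.
The smallest integer n is 365.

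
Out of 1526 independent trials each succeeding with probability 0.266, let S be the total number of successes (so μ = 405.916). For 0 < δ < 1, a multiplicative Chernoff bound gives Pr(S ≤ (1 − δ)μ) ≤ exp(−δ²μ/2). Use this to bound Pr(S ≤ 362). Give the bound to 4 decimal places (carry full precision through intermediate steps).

0.0930

Write 362 = (1 − δ)μ, so δ = 1 − 362/405.916 = 0.1081899…
Then the exponent is δ²μ/2 = (μ − 362)²/(2μ) = 2.375633.
Bound = exp(−2.375633) = 0.09296.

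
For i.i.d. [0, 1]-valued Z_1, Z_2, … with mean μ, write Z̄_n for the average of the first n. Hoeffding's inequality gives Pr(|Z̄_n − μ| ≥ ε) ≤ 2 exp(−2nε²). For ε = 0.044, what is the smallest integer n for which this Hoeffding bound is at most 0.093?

Require 2·exp(−2nε²) ≤ 0.093, i.e. 2nε² ≥ ln(2/0.093) = 3.068303.
So n ≥ 3.068303 / (2·0.044²) = 792.434.
The smallest integer n is 793.

793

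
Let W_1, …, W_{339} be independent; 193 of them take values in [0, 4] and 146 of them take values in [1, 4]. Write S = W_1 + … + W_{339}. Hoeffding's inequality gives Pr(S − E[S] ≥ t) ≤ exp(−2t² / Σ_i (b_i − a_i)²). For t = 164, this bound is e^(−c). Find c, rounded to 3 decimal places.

12.220

Σ(b_i − a_i)² = 193·4² + 146·3² = 4402.
c = 2t² / 4402 = 2·164² / 4402 = 12.2199.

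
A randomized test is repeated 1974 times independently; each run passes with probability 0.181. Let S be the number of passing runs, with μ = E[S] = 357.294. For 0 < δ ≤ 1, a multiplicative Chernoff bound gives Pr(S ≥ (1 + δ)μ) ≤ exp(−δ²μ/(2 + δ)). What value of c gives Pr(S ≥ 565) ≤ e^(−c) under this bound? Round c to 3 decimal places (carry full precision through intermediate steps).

Write 565 = (1 + δ)μ, so δ = 565/357.294 − 1 = 0.5813308…
Then the exponent is δ²μ/(2 + δ) = (565 − μ)² / (μ·(2 + δ)) = 46.776605.

46.777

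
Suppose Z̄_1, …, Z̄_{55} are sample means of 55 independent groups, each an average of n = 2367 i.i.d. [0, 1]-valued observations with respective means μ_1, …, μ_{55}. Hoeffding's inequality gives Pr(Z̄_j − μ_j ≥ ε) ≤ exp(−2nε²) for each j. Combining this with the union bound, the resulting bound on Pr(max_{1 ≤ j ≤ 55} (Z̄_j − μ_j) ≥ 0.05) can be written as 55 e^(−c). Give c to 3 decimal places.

Union bound over the 55 events: Pr(max_{1 ≤ j ≤ 55} (Z̄_j − μ_j) ≥ 0.05) ≤ 55·exp(−2nε²) = 55 exp(−2·2367·0.05²).
So c = 2·2367·0.05² = 11.8350.

11.835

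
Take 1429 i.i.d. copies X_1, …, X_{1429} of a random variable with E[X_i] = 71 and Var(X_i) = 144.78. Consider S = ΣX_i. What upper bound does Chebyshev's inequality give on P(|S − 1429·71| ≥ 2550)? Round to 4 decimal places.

Var(S) = n·Var(X_i) = 1429·144.78 = 206890.62.
Chebyshev: P(|S − 1429·71| ≥ 2550) ≤ Var(S)/2550² = 206890.62/6502500 = 0.0318.

0.0318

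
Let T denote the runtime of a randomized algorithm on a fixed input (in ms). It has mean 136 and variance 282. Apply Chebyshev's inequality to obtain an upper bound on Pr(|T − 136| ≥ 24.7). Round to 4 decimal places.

Chebyshev: Pr(|T − μ| ≥ t) ≤ Var(T)/t².
Bound = 282 / 610.09 = 0.4622.

0.4622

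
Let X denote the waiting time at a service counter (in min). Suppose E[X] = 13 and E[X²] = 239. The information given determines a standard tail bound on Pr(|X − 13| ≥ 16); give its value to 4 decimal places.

0.2734

The first two moments determine the variance, so Chebyshev's inequality is the sharpest standard bound available.
Var(X) = E[X²] − (E[X])² = 239 − 169 = 70.
Chebyshev's inequality: Pr(|X − μ| ≥ t) ≤ Var(X)/t² = 70/256 = 0.2734.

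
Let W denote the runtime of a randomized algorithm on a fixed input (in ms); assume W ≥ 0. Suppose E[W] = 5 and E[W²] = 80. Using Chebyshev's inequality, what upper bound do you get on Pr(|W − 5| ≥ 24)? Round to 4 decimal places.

0.0955

Var(W) = E[W²] − (E[W])² = 80 − 25 = 55.
Chebyshev's inequality: Pr(|W − μ| ≥ t) ≤ Var(W)/t² = 55/576 = 0.0955.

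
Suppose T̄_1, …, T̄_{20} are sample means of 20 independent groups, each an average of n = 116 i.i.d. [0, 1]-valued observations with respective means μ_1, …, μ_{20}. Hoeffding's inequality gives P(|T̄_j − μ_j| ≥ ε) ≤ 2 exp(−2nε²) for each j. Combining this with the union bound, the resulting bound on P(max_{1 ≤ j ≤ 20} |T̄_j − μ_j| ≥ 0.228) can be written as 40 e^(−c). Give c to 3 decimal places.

Union bound over the 20 events: P(max_{1 ≤ j ≤ 20} |T̄_j − μ_j| ≥ 0.228) ≤ 20·2·exp(−2nε²) = 40 exp(−2·116·0.228²).
So c = 2·116·0.228² = 12.0603.

12.060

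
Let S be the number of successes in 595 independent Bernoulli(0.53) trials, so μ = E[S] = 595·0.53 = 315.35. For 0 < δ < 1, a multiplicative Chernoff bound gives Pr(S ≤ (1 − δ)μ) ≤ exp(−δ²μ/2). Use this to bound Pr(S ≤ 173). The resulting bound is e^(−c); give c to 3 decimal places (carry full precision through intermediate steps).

Write 173 = (1 − δ)μ, so δ = 1 − 173/315.35 = 0.4514032…
Then the exponent is δ²μ/2 = (μ − 173)²/(2μ) = 32.128623.

32.129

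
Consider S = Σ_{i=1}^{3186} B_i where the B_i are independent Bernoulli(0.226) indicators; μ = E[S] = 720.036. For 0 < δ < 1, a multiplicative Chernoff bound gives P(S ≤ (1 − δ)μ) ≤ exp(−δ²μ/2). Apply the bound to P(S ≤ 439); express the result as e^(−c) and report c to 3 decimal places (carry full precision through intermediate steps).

54.845

Write 439 = (1 − δ)μ, so δ = 1 − 439/720.036 = 0.3903083…
Then the exponent is δ²μ/2 = (μ − 439)²/(2μ) = 54.845336.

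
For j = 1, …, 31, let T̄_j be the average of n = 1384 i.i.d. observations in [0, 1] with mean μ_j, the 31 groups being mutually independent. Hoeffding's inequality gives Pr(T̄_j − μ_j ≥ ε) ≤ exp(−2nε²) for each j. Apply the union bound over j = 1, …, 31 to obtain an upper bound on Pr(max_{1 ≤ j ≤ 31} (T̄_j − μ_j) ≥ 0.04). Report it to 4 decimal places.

0.3698

Per-experiment Hoeffding bound: exp(−2·1384·0.04²) = exp(−4.42880) = 0.011929.
Union bound over 31 events: 31·0.011929 = 0.36979.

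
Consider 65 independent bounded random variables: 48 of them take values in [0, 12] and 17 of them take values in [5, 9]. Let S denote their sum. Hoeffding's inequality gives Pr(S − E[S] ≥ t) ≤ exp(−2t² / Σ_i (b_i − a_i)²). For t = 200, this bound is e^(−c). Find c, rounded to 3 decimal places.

Σ(b_i − a_i)² = 48·12² + 17·4² = 7184.
c = 2t² / 7184 = 2·200² / 7184 = 11.1359.

11.136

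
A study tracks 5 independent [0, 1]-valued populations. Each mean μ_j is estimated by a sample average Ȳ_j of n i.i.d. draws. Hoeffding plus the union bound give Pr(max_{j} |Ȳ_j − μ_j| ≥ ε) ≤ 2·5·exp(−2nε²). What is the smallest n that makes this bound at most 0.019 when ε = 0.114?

242

Need 2·5·exp(−2nε²) ≤ 0.019, i.e. exp(−2nε²) ≤ 0.019/10.
So 2nε² ≥ ln(10/0.019) = 6.265901.
Hence n ≥ 6.265901/(2·0.114²) = 241.070.
The smallest integer n is 242.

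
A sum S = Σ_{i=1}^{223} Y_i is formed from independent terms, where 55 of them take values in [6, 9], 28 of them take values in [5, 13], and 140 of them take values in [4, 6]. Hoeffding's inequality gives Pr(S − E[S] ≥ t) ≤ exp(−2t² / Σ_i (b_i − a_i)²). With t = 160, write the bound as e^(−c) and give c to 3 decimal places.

Σ(b_i − a_i)² = 55·3² + 28·8² + 140·2² = 2847.
c = 2t² / 2847 = 2·160² / 2847 = 17.9838.

17.984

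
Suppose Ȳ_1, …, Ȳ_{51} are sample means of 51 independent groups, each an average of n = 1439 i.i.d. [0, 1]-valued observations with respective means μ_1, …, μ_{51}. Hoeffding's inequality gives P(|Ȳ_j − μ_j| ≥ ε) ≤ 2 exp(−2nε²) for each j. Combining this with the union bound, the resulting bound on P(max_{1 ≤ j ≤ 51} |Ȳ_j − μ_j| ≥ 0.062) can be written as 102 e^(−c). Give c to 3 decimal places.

Union bound over the 51 events: P(max_{1 ≤ j ≤ 51} |Ȳ_j − μ_j| ≥ 0.062) ≤ 51·2·exp(−2nε²) = 102 exp(−2·1439·0.062²).
So c = 2·1439·0.062² = 11.0630.

11.063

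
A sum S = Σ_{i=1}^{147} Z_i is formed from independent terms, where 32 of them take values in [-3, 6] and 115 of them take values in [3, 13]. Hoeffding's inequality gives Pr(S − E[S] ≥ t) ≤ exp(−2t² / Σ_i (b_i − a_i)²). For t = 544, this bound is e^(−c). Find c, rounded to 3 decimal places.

Σ(b_i − a_i)² = 32·9² + 115·10² = 14092.
c = 2t² / 14092 = 2·544² / 14092 = 42.0006.

42.001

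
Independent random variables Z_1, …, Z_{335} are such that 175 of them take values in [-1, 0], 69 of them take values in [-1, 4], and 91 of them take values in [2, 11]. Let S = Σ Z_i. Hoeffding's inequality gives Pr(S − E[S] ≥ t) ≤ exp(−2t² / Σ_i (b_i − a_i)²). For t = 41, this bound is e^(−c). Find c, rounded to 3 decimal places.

0.363

Σ(b_i − a_i)² = 175·1² + 69·5² + 91·9² = 9271.
c = 2t² / 9271 = 2·41² / 9271 = 0.3626.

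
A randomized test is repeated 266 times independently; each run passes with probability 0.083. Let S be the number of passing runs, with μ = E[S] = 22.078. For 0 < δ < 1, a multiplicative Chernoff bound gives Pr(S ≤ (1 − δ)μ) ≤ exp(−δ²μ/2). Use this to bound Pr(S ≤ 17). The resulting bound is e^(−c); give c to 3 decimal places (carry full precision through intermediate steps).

0.584

Write 17 = (1 − δ)μ, so δ = 1 − 17/22.078 = 0.2300027…
Then the exponent is δ²μ/2 = (μ − 17)²/(2μ) = 0.583977.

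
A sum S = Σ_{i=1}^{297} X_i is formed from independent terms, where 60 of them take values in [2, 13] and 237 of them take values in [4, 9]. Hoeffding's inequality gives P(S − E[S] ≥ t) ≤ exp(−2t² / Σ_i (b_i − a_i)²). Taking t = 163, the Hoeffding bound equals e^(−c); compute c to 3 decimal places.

4.030

Σ(b_i − a_i)² = 60·11² + 237·5² = 13185.
c = 2t² / 13185 = 2·163² / 13185 = 4.0302.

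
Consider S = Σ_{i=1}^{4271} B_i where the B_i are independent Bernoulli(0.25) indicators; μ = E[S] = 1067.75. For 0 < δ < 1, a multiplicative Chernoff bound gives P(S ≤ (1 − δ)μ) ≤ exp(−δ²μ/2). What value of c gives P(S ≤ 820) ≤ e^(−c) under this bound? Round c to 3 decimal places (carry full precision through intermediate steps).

Write 820 = (1 − δ)μ, so δ = 1 − 820/1067.75 = 0.23203…
Then the exponent is δ²μ/2 = (μ − 820)²/(2μ) = 28.742712.

28.743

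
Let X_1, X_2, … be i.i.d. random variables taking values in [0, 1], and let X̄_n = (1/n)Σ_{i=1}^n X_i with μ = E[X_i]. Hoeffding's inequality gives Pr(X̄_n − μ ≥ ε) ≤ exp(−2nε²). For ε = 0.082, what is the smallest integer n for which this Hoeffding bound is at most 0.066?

Require exp(−2nε²) ≤ 0.066, i.e. 2nε² ≥ ln(1/0.066) = 2.718101.
So n ≥ 2.718101 / (2·0.082²) = 202.119.
The smallest integer n is 203.

203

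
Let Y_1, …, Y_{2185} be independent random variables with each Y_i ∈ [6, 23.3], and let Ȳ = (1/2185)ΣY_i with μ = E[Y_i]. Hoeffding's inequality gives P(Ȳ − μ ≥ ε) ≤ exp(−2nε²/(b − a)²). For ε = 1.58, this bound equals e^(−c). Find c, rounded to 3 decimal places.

36.450

c = 2nε²/(b − a)² = 2·2185·1.58² / 17.3² = 36.4505.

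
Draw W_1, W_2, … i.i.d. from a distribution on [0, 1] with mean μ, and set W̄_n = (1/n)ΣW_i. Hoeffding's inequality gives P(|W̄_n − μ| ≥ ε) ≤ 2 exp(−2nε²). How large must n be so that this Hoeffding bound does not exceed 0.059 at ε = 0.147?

82

Require 2·exp(−2nε²) ≤ 0.059, i.e. 2nε² ≥ ln(2/0.059) = 3.523365.
So n ≥ 3.523365 / (2·0.147²) = 81.525.
The smallest integer n is 82.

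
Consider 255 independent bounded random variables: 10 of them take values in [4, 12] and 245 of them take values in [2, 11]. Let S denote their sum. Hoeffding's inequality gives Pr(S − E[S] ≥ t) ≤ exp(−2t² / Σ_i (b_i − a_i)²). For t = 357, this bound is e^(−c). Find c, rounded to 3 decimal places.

Σ(b_i − a_i)² = 10·8² + 245·9² = 20485.
c = 2t² / 20485 = 2·357² / 20485 = 12.4432.

12.443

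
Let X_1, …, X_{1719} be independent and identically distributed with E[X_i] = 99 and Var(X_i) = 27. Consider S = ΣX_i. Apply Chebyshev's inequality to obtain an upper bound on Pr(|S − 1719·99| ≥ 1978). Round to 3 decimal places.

Var(S) = n·Var(X_i) = 1719·27 = 46413.
Chebyshev: Pr(|S − 1719·99| ≥ 1978) ≤ Var(S)/1978² = 46413/3912484 = 0.0119.

0.012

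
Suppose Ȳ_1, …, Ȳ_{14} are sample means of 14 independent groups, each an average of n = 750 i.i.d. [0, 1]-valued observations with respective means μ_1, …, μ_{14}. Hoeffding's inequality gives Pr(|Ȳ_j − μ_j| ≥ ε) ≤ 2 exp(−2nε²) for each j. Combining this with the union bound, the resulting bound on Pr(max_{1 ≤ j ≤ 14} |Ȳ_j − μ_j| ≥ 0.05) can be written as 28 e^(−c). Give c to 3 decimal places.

3.750

Union bound over the 14 events: Pr(max_{1 ≤ j ≤ 14} |Ȳ_j − μ_j| ≥ 0.05) ≤ 14·2·exp(−2nε²) = 28 exp(−2·750·0.05²).
So c = 2·750·0.05² = 3.7500.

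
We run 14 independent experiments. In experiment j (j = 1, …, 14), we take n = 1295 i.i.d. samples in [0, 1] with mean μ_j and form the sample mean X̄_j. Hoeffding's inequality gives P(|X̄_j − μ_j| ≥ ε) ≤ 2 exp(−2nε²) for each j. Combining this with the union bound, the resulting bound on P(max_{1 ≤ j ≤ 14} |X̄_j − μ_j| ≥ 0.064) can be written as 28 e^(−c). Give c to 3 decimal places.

Union bound over the 14 events: P(max_{1 ≤ j ≤ 14} |X̄_j − μ_j| ≥ 0.064) ≤ 14·2·exp(−2nε²) = 28 exp(−2·1295·0.064²).
So c = 2·1295·0.064² = 10.6086.

10.609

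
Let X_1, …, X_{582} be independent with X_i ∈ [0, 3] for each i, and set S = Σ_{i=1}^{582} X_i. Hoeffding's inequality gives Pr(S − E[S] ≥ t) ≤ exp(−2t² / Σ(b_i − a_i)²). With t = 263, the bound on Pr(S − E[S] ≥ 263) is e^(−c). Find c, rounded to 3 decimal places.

Σ(b_i − a_i)² = 582·(3)² = 5238.
c = 2t²/5238 = 2·263²/5238 = 26.4105.

26.410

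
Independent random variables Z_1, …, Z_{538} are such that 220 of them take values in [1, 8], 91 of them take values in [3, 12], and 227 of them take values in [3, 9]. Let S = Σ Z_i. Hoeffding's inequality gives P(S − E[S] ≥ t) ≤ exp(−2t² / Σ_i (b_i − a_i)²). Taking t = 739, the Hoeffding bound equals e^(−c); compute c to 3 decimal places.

41.494

Σ(b_i − a_i)² = 220·7² + 91·9² + 227·6² = 26323.
c = 2t² / 26323 = 2·739² / 26323 = 41.4938.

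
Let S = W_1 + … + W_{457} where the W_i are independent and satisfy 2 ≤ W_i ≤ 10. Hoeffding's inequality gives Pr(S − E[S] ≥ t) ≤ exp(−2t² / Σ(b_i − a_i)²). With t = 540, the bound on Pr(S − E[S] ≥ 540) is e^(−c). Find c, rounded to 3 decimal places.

Σ(b_i − a_i)² = 457·(8)² = 29248.
c = 2t²/29248 = 2·540²/29248 = 19.9398.

19.940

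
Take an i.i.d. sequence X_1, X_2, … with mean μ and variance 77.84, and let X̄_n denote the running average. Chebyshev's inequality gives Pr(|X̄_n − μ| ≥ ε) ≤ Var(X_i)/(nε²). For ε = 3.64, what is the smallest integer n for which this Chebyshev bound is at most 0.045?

Require 77.84/(n·3.64²) ≤ 0.045, i.e. n ≥ 77.84/(0.045·3.64²) = 130.553.
The smallest integer n is 131.

131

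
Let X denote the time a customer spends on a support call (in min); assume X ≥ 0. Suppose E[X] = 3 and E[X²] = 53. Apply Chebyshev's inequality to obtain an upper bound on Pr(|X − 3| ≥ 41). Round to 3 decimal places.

0.026

Var(X) = E[X²] − (E[X])² = 53 − 9 = 44.
Chebyshev's inequality: Pr(|X − μ| ≥ t) ≤ Var(X)/t² = 44/1681 = 0.0262.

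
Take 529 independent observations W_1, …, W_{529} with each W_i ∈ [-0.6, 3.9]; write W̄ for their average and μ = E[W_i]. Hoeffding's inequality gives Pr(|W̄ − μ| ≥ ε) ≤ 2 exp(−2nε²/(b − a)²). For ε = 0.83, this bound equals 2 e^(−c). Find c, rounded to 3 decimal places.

35.993

c = 2nε²/(b − a)² = 2·529·0.83² / 4.5² = 35.9929.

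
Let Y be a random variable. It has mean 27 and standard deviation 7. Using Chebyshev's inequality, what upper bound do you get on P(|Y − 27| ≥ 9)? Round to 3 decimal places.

Chebyshev: P(|Y − μ| ≥ t) ≤ Var(Y)/t².
Var(Y) = σ² = 7² = 49.
Bound = 49 / 81 = 0.6049.

0.605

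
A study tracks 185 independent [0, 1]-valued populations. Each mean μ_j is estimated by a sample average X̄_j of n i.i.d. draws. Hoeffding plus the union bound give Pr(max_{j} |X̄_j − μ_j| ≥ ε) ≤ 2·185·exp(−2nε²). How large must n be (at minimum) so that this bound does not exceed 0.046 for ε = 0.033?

4129

Need 2·185·exp(−2nε²) ≤ 0.046, i.e. exp(−2nε²) ≤ 0.046/370.
So 2nε² ≥ ln(370/0.046) = 8.992617.
Hence n ≥ 8.992617/(2·0.033²) = 4128.842.
The smallest integer n is 4129.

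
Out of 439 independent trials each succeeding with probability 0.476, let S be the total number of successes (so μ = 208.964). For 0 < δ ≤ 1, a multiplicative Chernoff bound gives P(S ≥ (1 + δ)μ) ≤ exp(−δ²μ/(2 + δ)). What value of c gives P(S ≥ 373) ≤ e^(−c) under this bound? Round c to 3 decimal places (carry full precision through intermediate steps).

46.236

Write 373 = (1 + δ)μ, so δ = 373/208.964 − 1 = 0.7849965…
Then the exponent is δ²μ/(2 + δ) = (373 − μ)² / (μ·(2 + δ)) = 46.236209.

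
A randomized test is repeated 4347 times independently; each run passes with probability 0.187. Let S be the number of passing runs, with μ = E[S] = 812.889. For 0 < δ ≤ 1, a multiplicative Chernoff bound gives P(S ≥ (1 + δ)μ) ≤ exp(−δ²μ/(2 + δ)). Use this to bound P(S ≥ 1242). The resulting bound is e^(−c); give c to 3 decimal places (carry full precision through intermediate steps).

89.609

Write 1242 = (1 + δ)μ, so δ = 1242/812.889 − 1 = 0.5278839…
Then the exponent is δ²μ/(2 + δ) = (1242 − μ)² / (μ·(2 + δ)) = 89.608855.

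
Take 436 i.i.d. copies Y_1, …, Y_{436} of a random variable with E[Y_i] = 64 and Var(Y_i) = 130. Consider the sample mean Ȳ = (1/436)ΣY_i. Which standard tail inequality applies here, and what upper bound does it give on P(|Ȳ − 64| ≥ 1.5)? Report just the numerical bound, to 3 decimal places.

With mean and variance of each term known, Chebyshev's inequality bounds the deviation of the sum (or sample mean).
Var(Ȳ) = Var(Y_i)/n = 130/436 = 0.29817.
Chebyshev: P(|Ȳ − 64| ≥ 1.5) ≤ Var(Ȳ)/(1.5)² = 130/(436·1.5²) = 0.1325.

0.133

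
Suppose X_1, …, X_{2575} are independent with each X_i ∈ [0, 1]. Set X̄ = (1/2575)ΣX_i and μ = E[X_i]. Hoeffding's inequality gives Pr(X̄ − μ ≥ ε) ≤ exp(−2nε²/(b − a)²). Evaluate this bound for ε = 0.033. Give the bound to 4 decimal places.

0.0037

Exponent: 2nε²/(b − a)² = 2·2575·0.033² / 1² = 5.60835.
Bound = exp(−5.60835) = 0.00367.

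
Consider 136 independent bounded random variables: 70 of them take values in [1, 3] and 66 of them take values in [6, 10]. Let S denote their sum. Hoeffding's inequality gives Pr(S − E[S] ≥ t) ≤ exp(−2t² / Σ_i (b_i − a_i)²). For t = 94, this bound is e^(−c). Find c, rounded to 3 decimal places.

Σ(b_i − a_i)² = 70·2² + 66·4² = 1336.
c = 2t² / 1336 = 2·94² / 1336 = 13.2275.

13.228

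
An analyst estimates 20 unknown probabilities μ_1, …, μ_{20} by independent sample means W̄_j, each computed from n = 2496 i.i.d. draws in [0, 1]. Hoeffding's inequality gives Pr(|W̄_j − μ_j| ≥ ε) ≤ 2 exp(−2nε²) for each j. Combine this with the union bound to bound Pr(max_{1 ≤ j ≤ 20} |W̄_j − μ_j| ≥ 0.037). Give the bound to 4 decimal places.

0.0431

Per-experiment Hoeffding bound: 2·exp(−2·2496·0.037²) = 2·exp(−6.83405) = 0.002153.
Union bound over 20 events: 20·0.002153 = 0.04306.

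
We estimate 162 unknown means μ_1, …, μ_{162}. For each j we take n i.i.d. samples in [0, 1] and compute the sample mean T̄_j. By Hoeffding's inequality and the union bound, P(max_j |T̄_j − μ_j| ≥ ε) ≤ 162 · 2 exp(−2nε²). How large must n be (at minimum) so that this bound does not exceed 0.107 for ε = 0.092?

474

Need 2·162·exp(−2nε²) ≤ 0.107, i.e. exp(−2nε²) ≤ 0.107/324.
So 2nε² ≥ ln(324/0.107) = 8.015670.
Hence n ≥ 8.015670/(2·0.092²) = 473.515.
The smallest integer n is 474.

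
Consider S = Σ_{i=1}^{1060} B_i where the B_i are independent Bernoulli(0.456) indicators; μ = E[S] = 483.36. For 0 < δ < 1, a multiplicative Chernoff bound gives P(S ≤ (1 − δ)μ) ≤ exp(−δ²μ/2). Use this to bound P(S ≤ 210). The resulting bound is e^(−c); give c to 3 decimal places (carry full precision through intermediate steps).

Write 210 = (1 − δ)μ, so δ = 1 − 210/483.36 = 0.5655412…
Then the exponent is δ²μ/2 = (μ − 210)²/(2μ) = 77.298173.

77.298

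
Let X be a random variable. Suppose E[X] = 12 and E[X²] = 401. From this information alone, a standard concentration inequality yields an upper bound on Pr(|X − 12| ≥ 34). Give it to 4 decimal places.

0.2223

The first two moments determine the variance, so Chebyshev's inequality is the sharpest standard bound available.
Var(X) = E[X²] − (E[X])² = 401 − 144 = 257.
Chebyshev's inequality: Pr(|X − μ| ≥ t) ≤ Var(X)/t² = 257/1156 = 0.2223.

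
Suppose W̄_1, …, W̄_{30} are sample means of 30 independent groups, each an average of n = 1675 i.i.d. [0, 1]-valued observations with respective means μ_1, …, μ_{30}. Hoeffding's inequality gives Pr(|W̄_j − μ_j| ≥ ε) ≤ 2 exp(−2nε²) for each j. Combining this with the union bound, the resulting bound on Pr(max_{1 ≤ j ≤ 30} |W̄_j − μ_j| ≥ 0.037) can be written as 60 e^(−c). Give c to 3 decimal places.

Union bound over the 30 events: Pr(max_{1 ≤ j ≤ 30} |W̄_j − μ_j| ≥ 0.037) ≤ 30·2·exp(−2nε²) = 60 exp(−2·1675·0.037²).
So c = 2·1675·0.037² = 4.5861.

4.586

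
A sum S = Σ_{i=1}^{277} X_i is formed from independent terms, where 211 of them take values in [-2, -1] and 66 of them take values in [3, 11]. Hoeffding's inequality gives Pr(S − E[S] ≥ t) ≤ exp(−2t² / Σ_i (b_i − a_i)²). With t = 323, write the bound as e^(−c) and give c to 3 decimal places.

Σ(b_i − a_i)² = 211·1² + 66·8² = 4435.
c = 2t² / 4435 = 2·323² / 4435 = 47.0480.

47.048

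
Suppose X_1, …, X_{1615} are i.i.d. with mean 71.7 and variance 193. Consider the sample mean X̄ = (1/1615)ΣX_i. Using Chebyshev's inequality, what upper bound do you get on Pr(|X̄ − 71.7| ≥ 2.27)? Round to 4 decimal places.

Var(X̄) = Var(X_i)/n = 193/1615 = 0.1195.
Chebyshev: Pr(|X̄ − 71.7| ≥ 2.27) ≤ Var(X̄)/(2.27)² = 193/(1615·2.27²) = 0.0232.

0.0232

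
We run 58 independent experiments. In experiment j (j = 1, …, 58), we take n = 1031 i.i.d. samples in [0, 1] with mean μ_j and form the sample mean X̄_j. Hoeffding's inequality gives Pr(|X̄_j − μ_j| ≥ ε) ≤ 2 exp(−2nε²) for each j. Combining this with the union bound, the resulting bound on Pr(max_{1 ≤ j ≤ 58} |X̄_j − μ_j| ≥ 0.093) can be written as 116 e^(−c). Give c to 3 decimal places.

17.834

Union bound over the 58 events: Pr(max_{1 ≤ j ≤ 58} |X̄_j − μ_j| ≥ 0.093) ≤ 58·2·exp(−2nε²) = 116 exp(−2·1031·0.093²).
So c = 2·1031·0.093² = 17.8342.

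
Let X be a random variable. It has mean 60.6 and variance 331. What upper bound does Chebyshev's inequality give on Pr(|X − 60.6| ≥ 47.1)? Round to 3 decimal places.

Chebyshev: Pr(|X − μ| ≥ t) ≤ Var(X)/t².
Bound = 331 / 2218.41 = 0.1492.

0.149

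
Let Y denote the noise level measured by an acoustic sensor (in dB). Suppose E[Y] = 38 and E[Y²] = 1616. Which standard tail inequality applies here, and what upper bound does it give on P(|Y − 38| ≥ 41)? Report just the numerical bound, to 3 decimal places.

0.102

The first two moments determine the variance, so Chebyshev's inequality is the sharpest standard bound available.
Var(Y) = E[Y²] − (E[Y])² = 1616 − 1444 = 172.
Chebyshev's inequality: P(|Y − μ| ≥ t) ≤ Var(Y)/t² = 172/1681 = 0.1023.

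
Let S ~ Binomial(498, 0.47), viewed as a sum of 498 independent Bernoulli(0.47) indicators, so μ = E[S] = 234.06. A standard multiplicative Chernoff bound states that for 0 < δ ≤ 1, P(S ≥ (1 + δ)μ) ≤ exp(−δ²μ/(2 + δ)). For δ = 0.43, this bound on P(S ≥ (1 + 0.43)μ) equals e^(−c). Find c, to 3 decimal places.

c = δ²μ/(2 + δ) = 0.43²·234.06/(2 + 0.43) = 17.8098.

17.810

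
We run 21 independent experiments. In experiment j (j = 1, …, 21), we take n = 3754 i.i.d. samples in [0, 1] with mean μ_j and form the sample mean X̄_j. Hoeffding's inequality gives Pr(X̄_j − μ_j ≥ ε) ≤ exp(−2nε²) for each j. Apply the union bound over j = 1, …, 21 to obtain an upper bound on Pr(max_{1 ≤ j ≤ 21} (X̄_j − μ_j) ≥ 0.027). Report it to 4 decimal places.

0.0881

Per-experiment Hoeffding bound: exp(−2·3754·0.027²) = exp(−5.47333) = 0.0041972.
Union bound over 21 events: 21·0.0041972 = 0.08814.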